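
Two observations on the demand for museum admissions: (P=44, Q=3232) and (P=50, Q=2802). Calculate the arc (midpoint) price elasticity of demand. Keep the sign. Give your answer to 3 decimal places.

ΔQ = 2802 − 3232 = -430; ΔP = 50 − 44 = 6.
Midpoints: P̄ = 47.00, Q̄ = 3017.0.
ε = (ΔQ/ΔP)(P̄/Q̄) = (-430/6)(47.00/3017.0).

-1.116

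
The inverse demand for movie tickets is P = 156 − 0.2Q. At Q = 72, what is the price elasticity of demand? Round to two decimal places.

At Q = 72, P = 156 − 0.2(72) = 141.60.
dP/dQ = −0.2, so dQ/dP = 1/(−0.2) = -5.000.
ε = (dQ/dP)(P/Q) = (-5.000)(141.60/72).

-9.83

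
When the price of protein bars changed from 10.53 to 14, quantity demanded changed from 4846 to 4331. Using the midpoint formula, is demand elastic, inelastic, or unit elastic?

inelastic

Arc ε ≈ -0.397.
|ε| = 0.40 < 1.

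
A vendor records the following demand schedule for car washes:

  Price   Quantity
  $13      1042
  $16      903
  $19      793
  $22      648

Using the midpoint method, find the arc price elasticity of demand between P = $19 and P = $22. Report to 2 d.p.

At P = 19, Q = 793; at P = 22, Q = 648.
ΔQ = -145, ΔP = 3. Midpoints: P̄ = 20.50, Q̄ = 720.5.
ε = (ΔQ/ΔP)(P̄/Q̄) = (-145/3)(20.50/720.5).

-1.38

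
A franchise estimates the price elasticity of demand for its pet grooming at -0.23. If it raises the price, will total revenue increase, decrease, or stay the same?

increase

|ε| = 0.23 < 1, so demand is inelastic. A price rise therefore raises total revenue.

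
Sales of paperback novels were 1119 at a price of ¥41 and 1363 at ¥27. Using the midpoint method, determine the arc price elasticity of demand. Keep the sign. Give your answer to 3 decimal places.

-0.477

ΔQ = 1363 − 1119 = 244; ΔP = 27 − 41 = -14.
Midpoints: P̄ = 34.00, Q̄ = 1241.0.
ε = (ΔQ/ΔP)(P̄/Q̄) = (244/-14)(34.00/1241.0).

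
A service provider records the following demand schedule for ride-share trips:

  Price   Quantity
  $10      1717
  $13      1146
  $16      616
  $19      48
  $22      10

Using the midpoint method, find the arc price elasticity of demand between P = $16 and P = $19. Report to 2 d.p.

-9.98

At P = 16, Q = 616; at P = 19, Q = 48.
ΔQ = -568, ΔP = 3. Midpoints: P̄ = 17.50, Q̄ = 332.0.
ε = (ΔQ/ΔP)(P̄/Q̄) = (-568/3)(17.50/332.0).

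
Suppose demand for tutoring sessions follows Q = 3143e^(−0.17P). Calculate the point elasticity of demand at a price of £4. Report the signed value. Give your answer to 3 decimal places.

At P = 4, Q = 1592.297.
dQ/dP = −0.17·3143e^(−0.17P) = −0.17Q = -270.691.
ε = (dQ/dP)(P/Q) = (-270.691)(4/1592.297).

-0.680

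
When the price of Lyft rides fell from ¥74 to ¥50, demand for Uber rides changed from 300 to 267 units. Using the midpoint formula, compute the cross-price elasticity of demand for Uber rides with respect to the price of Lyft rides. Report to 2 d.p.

0.30

ΔQ_x = 267 − 300 = -33; ΔP_y = 50 − 74 = -24.
Midpoints: P̄_y = 62.00, Q̄_x = 283.5.
ε_xy = (ΔQ_x/ΔP_y)(P̄_y/Q̄_x) = (-33/-24)(62.00/283.5).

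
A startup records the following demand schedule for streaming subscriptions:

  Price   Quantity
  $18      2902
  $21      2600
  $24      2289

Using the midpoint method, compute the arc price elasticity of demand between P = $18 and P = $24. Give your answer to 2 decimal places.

At P = 18, Q = 2902; at P = 24, Q = 2289.
ΔQ = -613, ΔP = 6. Midpoints: P̄ = 21.00, Q̄ = 2595.5.
ε = (ΔQ/ΔP)(P̄/Q̄) = (-613/6)(21.00/2595.5).

-0.83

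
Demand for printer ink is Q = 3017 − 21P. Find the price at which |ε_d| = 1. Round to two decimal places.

For linear demand Q = a − bP, ε = −bP/(a − bP). |ε| = 1 when bP = a − bP, i.e. P = a/(2b).
P = 3017/(2·21) = 3017/42 = 71.8333.

71.83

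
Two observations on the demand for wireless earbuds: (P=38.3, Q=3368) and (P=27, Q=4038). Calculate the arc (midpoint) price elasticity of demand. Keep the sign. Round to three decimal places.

-0.523

ΔQ = 4038 − 3368 = 670; ΔP = 27 − 38.3 = -11.3.
Midpoints: P̄ = 32.65, Q̄ = 3703.0.
ε = (ΔQ/ΔP)(P̄/Q̄) = (670/-11.3)(32.65/3703.0).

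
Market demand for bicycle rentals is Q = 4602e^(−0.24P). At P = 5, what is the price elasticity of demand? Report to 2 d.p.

At P = 5, Q = 1386.096.
dQ/dP = −0.24·4602e^(−0.24P) = −0.24Q = -332.663.
ε = (dQ/dP)(P/Q) = (-332.663)(5/1386.096).
|ε| > 1, so demand is elastic at this price.

-1.20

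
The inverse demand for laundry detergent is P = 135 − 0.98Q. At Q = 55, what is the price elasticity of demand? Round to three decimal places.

-1.505

At Q = 55, P = 135 − 0.98(55) = 81.10.
dP/dQ = −0.98, so dQ/dP = 1/(−0.98) = -1.020.
ε = (dQ/dP)(P/Q) = (-1.020)(81.10/55).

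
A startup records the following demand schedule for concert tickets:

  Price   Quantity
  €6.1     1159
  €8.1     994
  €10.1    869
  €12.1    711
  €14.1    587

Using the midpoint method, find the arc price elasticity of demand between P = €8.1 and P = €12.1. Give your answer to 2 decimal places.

-0.84

At P = 8.1, Q = 994; at P = 12.1, Q = 711.
ΔQ = -283, ΔP = 4.0. Midpoints: P̄ = 10.10, Q̄ = 852.5.
ε = (ΔQ/ΔP)(P̄/Q̄) = (-283/4.0)(10.10/852.5).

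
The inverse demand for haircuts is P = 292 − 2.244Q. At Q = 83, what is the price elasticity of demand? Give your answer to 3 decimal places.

At Q = 83, P = 292 − 2.244(83) = 105.75.
dP/dQ = −2.244, so dQ/dP = 1/(−2.244) = -0.446.
ε = (dQ/dP)(P/Q) = (-0.446)(105.75/83).

-0.568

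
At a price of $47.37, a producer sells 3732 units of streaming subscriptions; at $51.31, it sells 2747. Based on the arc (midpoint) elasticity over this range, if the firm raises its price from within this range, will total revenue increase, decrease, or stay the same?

Arc ε = (-985/3.94)(49.34/3239.5) ≈ -3.808.
|ε| = 3.81 > 1, so demand is elastic. A price rise therefore reduces total revenue.

decrease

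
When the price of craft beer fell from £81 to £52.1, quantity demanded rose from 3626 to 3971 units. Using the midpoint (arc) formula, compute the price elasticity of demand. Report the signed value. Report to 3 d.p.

ΔQ = 3971 − 3626 = 345; ΔP = 52.1 − 81 = -28.9.
Midpoints: P̄ = 66.55, Q̄ = 3798.5.
ε = (ΔQ/ΔP)(P̄/Q̄) = (345/-28.9)(66.55/3798.5).

-0.209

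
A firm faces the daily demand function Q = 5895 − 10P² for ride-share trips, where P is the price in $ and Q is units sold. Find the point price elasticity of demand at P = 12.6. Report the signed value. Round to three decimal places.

At P = 12.6, Q = 4307.400.
dQ/dP = −20P = -252.
ε = (dQ/dP)(P/Q) = (-252)(12.6/4307.400).

-0.737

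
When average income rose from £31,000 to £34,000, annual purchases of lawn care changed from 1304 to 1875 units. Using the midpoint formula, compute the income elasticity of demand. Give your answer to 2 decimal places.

3.89

ΔQ = 571, ΔI = 3000. Midpoints: Ī = 32,500, Q̄ = 1589.5.
ε_I = (ΔQ/ΔI)(Ī/Q̄) = (571/3000)(32500/1589.5).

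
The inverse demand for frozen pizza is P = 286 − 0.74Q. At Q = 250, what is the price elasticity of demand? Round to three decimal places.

At Q = 250, P = 286 − 0.74(250) = 101.00.
dP/dQ = −0.74, so dQ/dP = 1/(−0.74) = -1.351.
ε = (dQ/dP)(P/Q) = (-1.351)(101.00/250).

-0.546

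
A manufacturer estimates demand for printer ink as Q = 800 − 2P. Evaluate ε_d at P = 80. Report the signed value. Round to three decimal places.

-0.250

At P = 80, Q = 640.
dQ/dP = −2.
ε = (dQ/dP)(P/Q) = (-2)(80/640).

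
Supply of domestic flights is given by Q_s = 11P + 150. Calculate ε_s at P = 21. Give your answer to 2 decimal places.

At P = 21, Q_s = 381.
dQ_s/dP = 11.
ε_s = (dQ_s/dP)(P/Q_s) = (11)(21/381).

0.61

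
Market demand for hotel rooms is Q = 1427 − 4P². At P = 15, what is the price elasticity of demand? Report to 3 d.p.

-3.416

At P = 15, Q = 527.
dQ/dP = −8P = -120.
ε = (dQ/dP)(P/Q) = (-120)(15/527).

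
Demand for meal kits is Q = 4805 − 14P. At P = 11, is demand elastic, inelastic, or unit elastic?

inelastic

Q = 4651, dQ/dP = -14.
ε = (dQ/dP)(P/Q) ≈ -0.033.
|ε| = 0.03 < 1.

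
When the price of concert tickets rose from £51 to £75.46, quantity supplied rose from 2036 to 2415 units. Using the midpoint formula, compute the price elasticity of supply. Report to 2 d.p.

0.44

ΔQ = 2415 − 2036 = 379; ΔP = 75.46 − 51 = 24.46.
Midpoints: P̄ = 63.23, Q̄ = 2225.5.
ε_s = (ΔQ/ΔP)(P̄/Q̄) = (379/24.46)(63.23/2225.5).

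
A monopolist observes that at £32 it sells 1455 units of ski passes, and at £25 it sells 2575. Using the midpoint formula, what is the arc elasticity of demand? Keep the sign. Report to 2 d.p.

-2.26

ΔQ = 2575 − 1455 = 1120; ΔP = 25 − 32 = -7.
Midpoints: P̄ = 28.50, Q̄ = 2015.0.
ε = (ΔQ/ΔP)(P̄/Q̄) = (1120/-7)(28.50/2015.0).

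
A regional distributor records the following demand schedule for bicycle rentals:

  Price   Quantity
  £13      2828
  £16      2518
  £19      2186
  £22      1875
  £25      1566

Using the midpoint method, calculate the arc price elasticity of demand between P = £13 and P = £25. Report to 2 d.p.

-0.91

At P = 13, Q = 2828; at P = 25, Q = 1566.
ΔQ = -1262, ΔP = 12. Midpoints: P̄ = 19.00, Q̄ = 2197.0.
ε = (ΔQ/ΔP)(P̄/Q̄) = (-1262/12)(19.00/2197.0).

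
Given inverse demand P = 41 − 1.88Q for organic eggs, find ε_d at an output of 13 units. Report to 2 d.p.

-0.68

At Q = 13, P = 41 − 1.88(13) = 16.56.
dP/dQ = −1.88, so dQ/dP = 1/(−1.88) = -0.532.
ε = (dQ/dP)(P/Q) = (-0.532)(16.56/13).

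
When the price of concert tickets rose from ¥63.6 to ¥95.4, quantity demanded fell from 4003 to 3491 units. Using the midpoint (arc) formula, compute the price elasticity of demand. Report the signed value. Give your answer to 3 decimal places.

ΔQ = 3491 − 4003 = -512; ΔP = 95.4 − 63.6 = 31.8.
Midpoints: P̄ = 79.50, Q̄ = 3747.0.
ε = (ΔQ/ΔP)(P̄/Q̄) = (-512/31.8)(79.50/3747.0).

-0.342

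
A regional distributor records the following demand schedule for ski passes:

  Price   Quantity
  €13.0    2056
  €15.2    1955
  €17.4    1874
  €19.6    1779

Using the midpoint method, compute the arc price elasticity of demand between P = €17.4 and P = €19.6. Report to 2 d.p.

At P = 17.4, Q = 1874; at P = 19.6, Q = 1779.
ΔQ = -95, ΔP = 2.2. Midpoints: P̄ = 18.50, Q̄ = 1826.5.
ε = (ΔQ/ΔP)(P̄/Q̄) = (-95/2.2)(18.50/1826.5).

-0.44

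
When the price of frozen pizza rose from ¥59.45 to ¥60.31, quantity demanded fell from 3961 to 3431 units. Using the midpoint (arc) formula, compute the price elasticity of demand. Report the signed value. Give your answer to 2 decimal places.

ΔQ = 3431 − 3961 = -530; ΔP = 60.31 − 59.45 = 0.86.
Midpoints: P̄ = 59.88, Q̄ = 3696.0.
ε = (ΔQ/ΔP)(P̄/Q̄) = (-530/0.86)(59.88/3696.0).

-9.98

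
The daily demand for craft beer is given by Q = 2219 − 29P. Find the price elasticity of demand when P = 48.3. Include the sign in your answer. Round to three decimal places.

-1.712

At P = 48.3, Q = 818.300.
dQ/dP = −29.
ε = (dQ/dP)(P/Q) = (-29)(48.3/818.300).
|ε| > 1, so demand is elastic at this price.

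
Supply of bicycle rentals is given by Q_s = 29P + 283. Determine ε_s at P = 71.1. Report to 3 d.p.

At P = 71.1, Q_s = 2344.90.
dQ_s/dP = 29.
ε_s = (dQ_s/dP)(P/Q_s) = (29)(71.1/2344.90).

0.879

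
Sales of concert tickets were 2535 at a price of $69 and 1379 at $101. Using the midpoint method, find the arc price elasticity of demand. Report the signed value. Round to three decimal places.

ΔQ = 1379 − 2535 = -1156; ΔP = 101 − 69 = 32.
Midpoints: P̄ = 85.00, Q̄ = 1957.0.
ε = (ΔQ/ΔP)(P̄/Q̄) = (-1156/32)(85.00/1957.0).

-1.569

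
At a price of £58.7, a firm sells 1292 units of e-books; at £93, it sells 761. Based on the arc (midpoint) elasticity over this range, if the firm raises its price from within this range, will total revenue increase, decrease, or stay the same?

decrease

Arc ε = (-531/34.3)(75.85/1026.5) ≈ -1.144.
|ε| = 1.14 > 1, so demand is elastic. A price rise therefore reduces total revenue.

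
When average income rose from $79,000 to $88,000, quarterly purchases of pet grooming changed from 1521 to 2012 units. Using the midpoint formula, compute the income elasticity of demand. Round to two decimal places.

ΔQ = 491, ΔI = 9000. Midpoints: Ī = 83,500, Q̄ = 1766.5.
ε_I = (ΔQ/ΔI)(Ī/Q̄) = (491/9000)(83500/1766.5).

2.58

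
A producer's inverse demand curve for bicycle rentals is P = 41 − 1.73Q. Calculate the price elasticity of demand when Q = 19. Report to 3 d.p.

-0.247

At Q = 19, P = 41 − 1.73(19) = 8.13.
dP/dQ = −1.73, so dQ/dP = 1/(−1.73) = -0.578.
ε = (dQ/dP)(P/Q) = (-0.578)(8.13/19).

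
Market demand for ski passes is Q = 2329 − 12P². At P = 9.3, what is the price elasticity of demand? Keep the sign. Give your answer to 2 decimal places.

At P = 9.3, Q = 1291.120.
dQ/dP = −24P = -223.200.
ε = (dQ/dP)(P/Q) = (-223.200)(9.3/1291.120).
|ε| > 1, so demand is elastic at this price.

-1.61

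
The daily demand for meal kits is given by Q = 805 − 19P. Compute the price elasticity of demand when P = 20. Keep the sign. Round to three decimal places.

-0.894

At P = 20, Q = 425.
dQ/dP = −19.
ε = (dQ/dP)(P/Q) = (-19)(20/425).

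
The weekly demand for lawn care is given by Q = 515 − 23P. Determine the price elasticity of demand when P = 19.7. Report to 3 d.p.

At P = 19.7, Q = 61.900.
dQ/dP = −23.
ε = (dQ/dP)(P/Q) = (-23)(19.7/61.900).

-7.320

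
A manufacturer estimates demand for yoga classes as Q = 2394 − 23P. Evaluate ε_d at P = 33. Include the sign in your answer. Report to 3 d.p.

At P = 33, Q = 1635.
dQ/dP = −23.
ε = (dQ/dP)(P/Q) = (-23)(33/1635).

-0.464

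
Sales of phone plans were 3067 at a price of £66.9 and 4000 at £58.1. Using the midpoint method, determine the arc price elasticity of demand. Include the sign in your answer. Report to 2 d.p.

-1.88

ΔQ = 4000 − 3067 = 933; ΔP = 58.1 − 66.9 = -8.8.
Midpoints: P̄ = 62.50, Q̄ = 3533.5.
ε = (ΔQ/ΔP)(P̄/Q̄) = (933/-8.8)(62.50/3533.5).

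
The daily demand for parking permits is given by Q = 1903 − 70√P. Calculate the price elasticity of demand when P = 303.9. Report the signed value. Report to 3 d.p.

-0.894

At P = 303.9, Q = 682.709.
dQ/dP = −70/(2√P) = -2.008.
ε = (dQ/dP)(P/Q) = (-2.008)(303.9/682.709).
|ε| < 1, so demand is inelastic at this price.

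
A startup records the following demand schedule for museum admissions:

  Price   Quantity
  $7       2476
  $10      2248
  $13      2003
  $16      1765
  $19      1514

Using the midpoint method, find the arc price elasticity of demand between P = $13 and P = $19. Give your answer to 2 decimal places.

At P = 13, Q = 2003; at P = 19, Q = 1514.
ΔQ = -489, ΔP = 6. Midpoints: P̄ = 16.00, Q̄ = 1758.5.
ε = (ΔQ/ΔP)(P̄/Q̄) = (-489/6)(16.00/1758.5).

-0.74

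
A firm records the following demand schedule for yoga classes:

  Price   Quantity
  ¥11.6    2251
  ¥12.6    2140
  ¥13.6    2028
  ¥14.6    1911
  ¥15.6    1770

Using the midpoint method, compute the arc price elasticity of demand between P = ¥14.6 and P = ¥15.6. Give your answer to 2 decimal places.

-1.16

At P = 14.6, Q = 1911; at P = 15.6, Q = 1770.
ΔQ = -141, ΔP = 1.0. Midpoints: P̄ = 15.10, Q̄ = 1840.5.
ε = (ΔQ/ΔP)(P̄/Q̄) = (-141/1.0)(15.10/1840.5).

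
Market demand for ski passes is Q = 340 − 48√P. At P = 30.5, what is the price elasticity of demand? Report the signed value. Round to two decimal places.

-1.77

At P = 30.5, Q = 74.911.
dQ/dP = −48/(2√P) = -4.346.
ε = (dQ/dP)(P/Q) = (-4.346)(30.5/74.911).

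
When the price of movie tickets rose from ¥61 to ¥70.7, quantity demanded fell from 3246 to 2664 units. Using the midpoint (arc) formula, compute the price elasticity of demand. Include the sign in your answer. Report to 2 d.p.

-1.34

ΔQ = 2664 − 3246 = -582; ΔP = 70.7 − 61 = 9.7.
Midpoints: P̄ = 65.85, Q̄ = 2955.0.
ε = (ΔQ/ΔP)(P̄/Q̄) = (-582/9.7)(65.85/2955.0).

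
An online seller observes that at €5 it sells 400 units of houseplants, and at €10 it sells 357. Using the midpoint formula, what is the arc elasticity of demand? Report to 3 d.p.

ΔQ = 357 − 400 = -43; ΔP = 10 − 5 = 5.
Midpoints: P̄ = 7.50, Q̄ = 378.5.
ε = (ΔQ/ΔP)(P̄/Q̄) = (-43/5)(7.50/378.5).

-0.170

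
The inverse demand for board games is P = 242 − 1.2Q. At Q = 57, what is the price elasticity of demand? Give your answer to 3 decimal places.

At Q = 57, P = 242 − 1.2(57) = 173.60.
dP/dQ = −1.2, so dQ/dP = 1/(−1.2) = -0.833.
ε = (dQ/dP)(P/Q) = (-0.833)(173.60/57).

-2.538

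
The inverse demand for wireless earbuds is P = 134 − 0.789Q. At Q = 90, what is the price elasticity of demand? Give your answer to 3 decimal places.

-0.887

At Q = 90, P = 134 − 0.789(90) = 62.99.
dP/dQ = −0.789, so dQ/dP = 1/(−0.789) = -1.267.
ε = (dQ/dP)(P/Q) = (-1.267)(62.99/90).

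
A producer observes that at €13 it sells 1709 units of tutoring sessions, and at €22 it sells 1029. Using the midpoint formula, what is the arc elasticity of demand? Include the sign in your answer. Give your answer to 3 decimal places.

ΔQ = 1029 − 1709 = -680; ΔP = 22 − 13 = 9.
Midpoints: P̄ = 17.50, Q̄ = 1369.0.
ε = (ΔQ/ΔP)(P̄/Q̄) = (-680/9)(17.50/1369.0).

-0.966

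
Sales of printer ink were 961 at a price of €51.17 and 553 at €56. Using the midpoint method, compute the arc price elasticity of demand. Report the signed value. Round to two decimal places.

-5.98

ΔQ = 553 − 961 = -408; ΔP = 56 − 51.17 = 4.83.
Midpoints: P̄ = 53.59, Q̄ = 757.0.
ε = (ΔQ/ΔP)(P̄/Q̄) = (-408/4.83)(53.59/757.0).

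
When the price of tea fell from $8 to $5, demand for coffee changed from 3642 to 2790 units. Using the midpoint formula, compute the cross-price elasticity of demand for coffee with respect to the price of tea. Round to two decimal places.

ΔQ_x = 2790 − 3642 = -852; ΔP_y = 5 − 8 = -3.
Midpoints: P̄_y = 6.50, Q̄_x = 3216.0.
ε_xy = (ΔQ_x/ΔP_y)(P̄_y/Q̄_x) = (-852/-3)(6.50/3216.0).
ε_xy > 0, so the goods are substitutes.

0.57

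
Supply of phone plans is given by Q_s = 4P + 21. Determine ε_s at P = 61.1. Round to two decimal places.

0.92

At P = 61.1, Q_s = 265.40.
dQ_s/dP = 4.
ε_s = (dQ_s/dP)(P/Q_s) = (4)(61.1/265.40).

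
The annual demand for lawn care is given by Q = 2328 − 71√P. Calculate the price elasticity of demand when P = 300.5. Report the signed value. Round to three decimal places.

-0.561

At P = 300.5, Q = 1097.220.
dQ/dP = −71/(2√P) = -2.048.
ε = (dQ/dP)(P/Q) = (-2.048)(300.5/1097.220).
|ε| < 1, so demand is inelastic at this price.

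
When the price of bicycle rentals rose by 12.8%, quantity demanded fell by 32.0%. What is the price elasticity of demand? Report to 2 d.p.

-2.50

ε = %ΔQ / %ΔP = (-32.0)/(12.8) = -2.500.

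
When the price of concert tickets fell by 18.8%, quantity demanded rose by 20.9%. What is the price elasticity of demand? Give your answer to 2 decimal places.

ε = %ΔQ / %ΔP = (20.9)/(-18.8) = -1.112.

-1.11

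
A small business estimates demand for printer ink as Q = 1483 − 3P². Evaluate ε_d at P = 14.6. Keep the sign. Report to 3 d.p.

-1.516

At P = 14.6, Q = 843.520.
dQ/dP = −6P = -87.600.
ε = (dQ/dP)(P/Q) = (-87.600)(14.6/843.520).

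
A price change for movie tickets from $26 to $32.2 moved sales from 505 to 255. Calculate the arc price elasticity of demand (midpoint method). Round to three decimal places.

-3.088

ΔQ = 255 − 505 = -250; ΔP = 32.2 − 26 = 6.2.
Midpoints: P̄ = 29.10, Q̄ = 380.0.
ε = (ΔQ/ΔP)(P̄/Q̄) = (-250/6.2)(29.10/380.0).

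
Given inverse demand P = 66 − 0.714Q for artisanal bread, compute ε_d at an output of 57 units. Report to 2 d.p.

-0.62

At Q = 57, P = 66 − 0.714(57) = 25.30.
dP/dQ = −0.714, so dQ/dP = 1/(−0.714) = -1.401.
ε = (dQ/dP)(P/Q) = (-1.401)(25.30/57).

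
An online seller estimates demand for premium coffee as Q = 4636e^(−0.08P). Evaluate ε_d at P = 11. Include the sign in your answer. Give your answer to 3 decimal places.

-0.880

At P = 11, Q = 1922.934.
dQ/dP = −0.08·4636e^(−0.08P) = −0.08Q = -153.835.
ε = (dQ/dP)(P/Q) = (-153.835)(11/1922.934).
|ε| < 1, so demand is inelastic at this price.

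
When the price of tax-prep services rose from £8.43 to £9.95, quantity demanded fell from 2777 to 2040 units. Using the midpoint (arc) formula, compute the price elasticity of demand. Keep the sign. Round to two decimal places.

ΔQ = 2040 − 2777 = -737; ΔP = 9.95 − 8.43 = 1.52.
Midpoints: P̄ = 9.19, Q̄ = 2408.5.
ε = (ΔQ/ΔP)(P̄/Q̄) = (-737/1.52)(9.19/2408.5).

-1.85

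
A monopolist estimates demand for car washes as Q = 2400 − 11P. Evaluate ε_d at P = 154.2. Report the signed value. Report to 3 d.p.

-2.410

At P = 154.2, Q = 703.800.
dQ/dP = −11.
ε = (dQ/dP)(P/Q) = (-11)(154.2/703.800).
|ε| > 1, so demand is elastic at this price.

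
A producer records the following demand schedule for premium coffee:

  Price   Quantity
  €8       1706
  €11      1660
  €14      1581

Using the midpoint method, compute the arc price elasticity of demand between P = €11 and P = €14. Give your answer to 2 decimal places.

At P = 11, Q = 1660; at P = 14, Q = 1581.
ΔQ = -79, ΔP = 3. Midpoints: P̄ = 12.50, Q̄ = 1620.5.
ε = (ΔQ/ΔP)(P̄/Q̄) = (-79/3)(12.50/1620.5).

-0.20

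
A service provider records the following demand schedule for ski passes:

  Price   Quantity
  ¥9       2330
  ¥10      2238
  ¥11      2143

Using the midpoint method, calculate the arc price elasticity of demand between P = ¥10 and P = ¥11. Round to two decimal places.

-0.46

At P = 10, Q = 2238; at P = 11, Q = 2143.
ΔQ = -95, ΔP = 1. Midpoints: P̄ = 10.50, Q̄ = 2190.5.
ε = (ΔQ/ΔP)(P̄/Q̄) = (-95/1)(10.50/2190.5).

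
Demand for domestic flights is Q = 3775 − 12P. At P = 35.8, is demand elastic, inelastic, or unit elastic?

inelastic

Q = 3345.400, dQ/dP = -12.
ε = (dQ/dP)(P/Q) ≈ -0.128.
|ε| = 0.13 < 1.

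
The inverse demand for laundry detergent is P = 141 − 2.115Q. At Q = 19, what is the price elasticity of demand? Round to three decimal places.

-2.509

At Q = 19, P = 141 − 2.115(19) = 100.81.
dP/dQ = −2.115, so dQ/dP = 1/(−2.115) = -0.473.
ε = (dQ/dP)(P/Q) = (-0.473)(100.81/19).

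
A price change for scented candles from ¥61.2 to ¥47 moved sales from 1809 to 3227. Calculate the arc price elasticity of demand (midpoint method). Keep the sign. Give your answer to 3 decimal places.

ΔQ = 3227 − 1809 = 1418; ΔP = 47 − 61.2 = -14.2.
Midpoints: P̄ = 54.10, Q̄ = 2518.0.
ε = (ΔQ/ΔP)(P̄/Q̄) = (1418/-14.2)(54.10/2518.0).

-2.146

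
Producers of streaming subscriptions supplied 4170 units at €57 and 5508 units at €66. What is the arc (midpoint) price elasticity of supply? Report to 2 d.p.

ΔQ = 5508 − 4170 = 1338; ΔP = 66 − 57 = 9.
Midpoints: P̄ = 61.50, Q̄ = 4839.0.
ε_s = (ΔQ/ΔP)(P̄/Q̄) = (1338/9)(61.50/4839.0).

1.89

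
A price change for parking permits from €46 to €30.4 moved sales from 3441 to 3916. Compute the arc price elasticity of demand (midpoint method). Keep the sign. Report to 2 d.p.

-0.32

ΔQ = 3916 − 3441 = 475; ΔP = 30.4 − 46 = -15.6.
Midpoints: P̄ = 38.20, Q̄ = 3678.5.
ε = (ΔQ/ΔP)(P̄/Q̄) = (475/-15.6)(38.20/3678.5).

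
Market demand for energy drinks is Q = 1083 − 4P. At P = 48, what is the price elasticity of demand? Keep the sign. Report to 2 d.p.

At P = 48, Q = 891.
dQ/dP = −4.
ε = (dQ/dP)(P/Q) = (-4)(48/891).

-0.22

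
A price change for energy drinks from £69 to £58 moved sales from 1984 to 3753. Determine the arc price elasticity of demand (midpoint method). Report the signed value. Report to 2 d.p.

-3.56

ΔQ = 3753 − 1984 = 1769; ΔP = 58 − 69 = -11.
Midpoints: P̄ = 63.50, Q̄ = 2868.5.
ε = (ΔQ/ΔP)(P̄/Q̄) = (1769/-11)(63.50/2868.5).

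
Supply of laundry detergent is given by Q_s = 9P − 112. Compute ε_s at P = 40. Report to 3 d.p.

At P = 40, Q_s = 248.
dQ_s/dP = 9.
ε_s = (dQ_s/dP)(P/Q_s) = (9)(40/248).

1.452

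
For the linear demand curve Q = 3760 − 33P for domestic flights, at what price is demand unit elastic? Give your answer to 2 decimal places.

For linear demand Q = a − bP, ε = −bP/(a − bP). |ε| = 1 when bP = a − bP, i.e. P = a/(2b).
P = 3760/(2·33) = 3760/66 = 56.9697.

56.97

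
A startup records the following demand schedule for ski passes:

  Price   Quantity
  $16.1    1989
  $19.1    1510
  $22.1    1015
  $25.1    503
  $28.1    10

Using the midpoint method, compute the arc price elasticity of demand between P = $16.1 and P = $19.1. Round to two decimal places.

At P = 16.1, Q = 1989; at P = 19.1, Q = 1510.
ΔQ = -479, ΔP = 3.0. Midpoints: P̄ = 17.60, Q̄ = 1749.5.
ε = (ΔQ/ΔP)(P̄/Q̄) = (-479/3.0)(17.60/1749.5).

-1.61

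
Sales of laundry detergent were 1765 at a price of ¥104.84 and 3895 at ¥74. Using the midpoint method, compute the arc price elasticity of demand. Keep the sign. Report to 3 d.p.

ΔQ = 3895 − 1765 = 2130; ΔP = 74 − 104.84 = -30.84.
Midpoints: P̄ = 89.42, Q̄ = 2830.0.
ε = (ΔQ/ΔP)(P̄/Q̄) = (2130/-30.84)(89.42/2830.0).

-2.182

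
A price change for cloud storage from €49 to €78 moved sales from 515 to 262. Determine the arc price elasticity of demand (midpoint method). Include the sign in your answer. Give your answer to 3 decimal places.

ΔQ = 262 − 515 = -253; ΔP = 78 − 49 = 29.
Midpoints: P̄ = 63.50, Q̄ = 388.5.
ε = (ΔQ/ΔP)(P̄/Q̄) = (-253/29)(63.50/388.5).

-1.426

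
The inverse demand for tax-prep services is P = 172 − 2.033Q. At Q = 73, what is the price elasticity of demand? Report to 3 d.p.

-0.159

At Q = 73, P = 172 − 2.033(73) = 23.59.
dP/dQ = −2.033, so dQ/dP = 1/(−2.033) = -0.492.
ε = (dQ/dP)(P/Q) = (-0.492)(23.59/73).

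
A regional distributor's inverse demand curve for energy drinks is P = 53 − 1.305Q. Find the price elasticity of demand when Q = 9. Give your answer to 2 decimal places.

At Q = 9, P = 53 − 1.305(9) = 41.26.
dP/dQ = −1.305, so dQ/dP = 1/(−1.305) = -0.766.
ε = (dQ/dP)(P/Q) = (-0.766)(41.26/9).

-3.51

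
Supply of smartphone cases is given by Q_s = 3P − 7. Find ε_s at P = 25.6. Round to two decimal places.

At P = 25.6, Q_s = 69.80.
dQ_s/dP = 3.
ε_s = (dQ_s/dP)(P/Q_s) = (3)(25.6/69.80).

1.10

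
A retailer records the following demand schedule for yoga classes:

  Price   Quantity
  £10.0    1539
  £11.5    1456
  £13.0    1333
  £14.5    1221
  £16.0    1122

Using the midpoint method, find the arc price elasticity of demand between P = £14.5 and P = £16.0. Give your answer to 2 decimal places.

-0.86

At P = 14.5, Q = 1221; at P = 16.0, Q = 1122.
ΔQ = -99, ΔP = 1.5. Midpoints: P̄ = 15.25, Q̄ = 1171.5.
ε = (ΔQ/ΔP)(P̄/Q̄) = (-99/1.5)(15.25/1171.5).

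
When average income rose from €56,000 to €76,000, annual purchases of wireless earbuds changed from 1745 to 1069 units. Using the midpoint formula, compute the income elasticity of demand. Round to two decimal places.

ΔQ = -676, ΔI = 20000. Midpoints: Ī = 66,000, Q̄ = 1407.0.
ε_I = (ΔQ/ΔI)(Ī/Q̄) = (-676/20000)(66000/1407.0).
ε_I < 0, so the good is inferior.

-1.59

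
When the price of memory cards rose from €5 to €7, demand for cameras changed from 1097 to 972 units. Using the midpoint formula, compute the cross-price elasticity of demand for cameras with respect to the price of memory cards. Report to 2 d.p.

ΔQ_x = 972 − 1097 = -125; ΔP_y = 7 − 5 = 2.
Midpoints: P̄_y = 6.00, Q̄_x = 1034.5.
ε_xy = (ΔQ_x/ΔP_y)(P̄_y/Q̄_x) = (-125/2)(6.00/1034.5).
ε_xy < 0, so the goods are complements.

-0.36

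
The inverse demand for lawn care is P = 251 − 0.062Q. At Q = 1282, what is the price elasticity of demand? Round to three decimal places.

At Q = 1282, P = 251 − 0.062(1282) = 171.52.
dP/dQ = −0.062, so dQ/dP = 1/(−0.062) = -16.129.
ε = (dQ/dP)(P/Q) = (-16.129)(171.52/1282).

-2.158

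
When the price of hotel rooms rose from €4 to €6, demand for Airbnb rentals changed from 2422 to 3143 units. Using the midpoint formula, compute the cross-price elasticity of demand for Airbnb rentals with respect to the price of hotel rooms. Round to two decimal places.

0.65

ΔQ_x = 3143 − 2422 = 721; ΔP_y = 6 − 4 = 2.
Midpoints: P̄_y = 5.00, Q̄_x = 2782.5.
ε_xy = (ΔQ_x/ΔP_y)(P̄_y/Q̄_x) = (721/2)(5.00/2782.5).
ε_xy > 0, so the goods are substitutes.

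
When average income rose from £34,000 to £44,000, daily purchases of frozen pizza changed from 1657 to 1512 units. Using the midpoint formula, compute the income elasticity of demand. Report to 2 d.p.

-0.36

ΔQ = -145, ΔI = 10000. Midpoints: Ī = 39,000, Q̄ = 1584.5.
ε_I = (ΔQ/ΔI)(Ī/Q̄) = (-145/10000)(39000/1584.5).
ε_I < 0, so the good is inferior.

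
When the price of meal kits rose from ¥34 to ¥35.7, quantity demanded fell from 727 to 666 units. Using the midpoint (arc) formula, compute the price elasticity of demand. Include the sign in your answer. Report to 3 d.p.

-1.795

ΔQ = 666 − 727 = -61; ΔP = 35.7 − 34 = 1.7.
Midpoints: P̄ = 34.85, Q̄ = 696.5.
ε = (ΔQ/ΔP)(P̄/Q̄) = (-61/1.7)(34.85/696.5).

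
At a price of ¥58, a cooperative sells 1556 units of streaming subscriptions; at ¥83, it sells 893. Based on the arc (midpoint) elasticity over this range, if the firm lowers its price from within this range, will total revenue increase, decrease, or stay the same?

increase

Arc ε = (-663/25)(70.50/1224.5) ≈ -1.527.
|ε| = 1.53 > 1, so demand is elastic. A price cut therefore raises total revenue.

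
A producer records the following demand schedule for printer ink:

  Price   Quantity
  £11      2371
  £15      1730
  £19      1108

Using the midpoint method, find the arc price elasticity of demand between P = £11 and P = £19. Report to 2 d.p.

At P = 11, Q = 2371; at P = 19, Q = 1108.
ΔQ = -1263, ΔP = 8. Midpoints: P̄ = 15.00, Q̄ = 1739.5.
ε = (ΔQ/ΔP)(P̄/Q̄) = (-1263/8)(15.00/1739.5).

-1.36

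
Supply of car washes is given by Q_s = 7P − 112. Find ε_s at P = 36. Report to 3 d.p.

1.800

At P = 36, Q_s = 140.
dQ_s/dP = 7.
ε_s = (dQ_s/dP)(P/Q_s) = (7)(36/140).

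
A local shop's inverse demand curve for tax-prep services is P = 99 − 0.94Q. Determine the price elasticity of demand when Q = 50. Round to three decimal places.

At Q = 50, P = 99 − 0.94(50) = 52.00.
dP/dQ = −0.94, so dQ/dP = 1/(−0.94) = -1.064.
ε = (dQ/dP)(P/Q) = (-1.064)(52.00/50).

-1.106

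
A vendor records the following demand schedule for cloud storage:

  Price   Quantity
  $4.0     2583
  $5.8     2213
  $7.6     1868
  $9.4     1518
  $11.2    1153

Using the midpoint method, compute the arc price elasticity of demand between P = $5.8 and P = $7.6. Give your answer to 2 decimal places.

-0.63

At P = 5.8, Q = 2213; at P = 7.6, Q = 1868.
ΔQ = -345, ΔP = 1.8. Midpoints: P̄ = 6.70, Q̄ = 2040.5.
ε = (ΔQ/ΔP)(P̄/Q̄) = (-345/1.8)(6.70/2040.5).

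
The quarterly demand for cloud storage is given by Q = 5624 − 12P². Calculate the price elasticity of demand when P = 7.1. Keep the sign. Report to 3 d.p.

At P = 7.1, Q = 5019.080.
dQ/dP = −24P = -170.400.
ε = (dQ/dP)(P/Q) = (-170.400)(7.1/5019.080).

-0.241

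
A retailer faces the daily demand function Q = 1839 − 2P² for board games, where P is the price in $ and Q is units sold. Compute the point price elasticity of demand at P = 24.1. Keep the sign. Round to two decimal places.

-3.43

At P = 24.1, Q = 677.380.
dQ/dP = −4P = -96.400.
ε = (dQ/dP)(P/Q) = (-96.400)(24.1/677.380).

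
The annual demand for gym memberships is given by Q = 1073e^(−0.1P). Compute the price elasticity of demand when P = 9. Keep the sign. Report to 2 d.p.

At P = 9, Q = 436.249.
dQ/dP = −0.1·1073e^(−0.1P) = −0.1Q = -43.625.
ε = (dQ/dP)(P/Q) = (-43.625)(9/436.249).

-0.90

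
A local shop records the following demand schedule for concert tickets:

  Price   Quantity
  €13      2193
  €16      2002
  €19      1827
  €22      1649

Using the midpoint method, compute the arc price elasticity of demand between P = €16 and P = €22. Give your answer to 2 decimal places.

At P = 16, Q = 2002; at P = 22, Q = 1649.
ΔQ = -353, ΔP = 6. Midpoints: P̄ = 19.00, Q̄ = 1825.5.
ε = (ΔQ/ΔP)(P̄/Q̄) = (-353/6)(19.00/1825.5).

-0.61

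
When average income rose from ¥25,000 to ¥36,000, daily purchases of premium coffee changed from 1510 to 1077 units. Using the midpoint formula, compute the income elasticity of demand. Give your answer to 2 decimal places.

-0.93

ΔQ = -433, ΔI = 11000. Midpoints: Ī = 30,500, Q̄ = 1293.5.
ε_I = (ΔQ/ΔI)(Ī/Q̄) = (-433/11000)(30500/1293.5).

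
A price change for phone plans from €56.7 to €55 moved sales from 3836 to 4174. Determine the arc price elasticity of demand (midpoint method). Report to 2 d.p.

-2.77

ΔQ = 4174 − 3836 = 338; ΔP = 55 − 56.7 = -1.7.
Midpoints: P̄ = 55.85, Q̄ = 4005.0.
ε = (ΔQ/ΔP)(P̄/Q̄) = (338/-1.7)(55.85/4005.0).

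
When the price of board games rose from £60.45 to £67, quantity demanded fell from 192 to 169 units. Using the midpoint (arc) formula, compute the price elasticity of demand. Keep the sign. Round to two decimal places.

ΔQ = 169 − 192 = -23; ΔP = 67 − 60.45 = 6.55.
Midpoints: P̄ = 63.73, Q̄ = 180.5.
ε = (ΔQ/ΔP)(P̄/Q̄) = (-23/6.55)(63.73/180.5).

-1.24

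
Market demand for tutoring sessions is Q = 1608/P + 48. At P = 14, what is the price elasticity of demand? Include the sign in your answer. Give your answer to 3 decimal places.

At P = 14, Q = 162.857.
dQ/dP = −1608/P² = -8.204.
ε = (dQ/dP)(P/Q) = (-8.204)(14/162.857).
|ε| < 1, so demand is inelastic at this price.

-0.705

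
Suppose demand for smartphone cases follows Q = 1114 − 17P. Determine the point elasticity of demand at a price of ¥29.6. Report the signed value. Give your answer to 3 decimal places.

At P = 29.6, Q = 610.800.
dQ/dP = −17.
ε = (dQ/dP)(P/Q) = (-17)(29.6/610.800).

-0.824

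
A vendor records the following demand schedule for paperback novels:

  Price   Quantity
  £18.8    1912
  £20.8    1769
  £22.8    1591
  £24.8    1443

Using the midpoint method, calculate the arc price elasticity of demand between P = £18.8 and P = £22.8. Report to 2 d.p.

At P = 18.8, Q = 1912; at P = 22.8, Q = 1591.
ΔQ = -321, ΔP = 4.0. Midpoints: P̄ = 20.80, Q̄ = 1751.5.
ε = (ΔQ/ΔP)(P̄/Q̄) = (-321/4.0)(20.80/1751.5).

-0.95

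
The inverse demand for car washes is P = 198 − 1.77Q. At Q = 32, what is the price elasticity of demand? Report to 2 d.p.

At Q = 32, P = 198 − 1.77(32) = 141.36.
dP/dQ = −1.77, so dQ/dP = 1/(−1.77) = -0.565.
ε = (dQ/dP)(P/Q) = (-0.565)(141.36/32).

-2.50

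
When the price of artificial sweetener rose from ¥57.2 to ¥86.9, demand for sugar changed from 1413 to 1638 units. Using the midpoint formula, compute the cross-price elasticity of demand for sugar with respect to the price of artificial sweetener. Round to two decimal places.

ΔQ_x = 1638 − 1413 = 225; ΔP_y = 86.9 − 57.2 = 29.7.
Midpoints: P̄_y = 72.05, Q̄_x = 1525.5.
ε_xy = (ΔQ_x/ΔP_y)(P̄_y/Q̄_x) = (225/29.7)(72.05/1525.5).

0.36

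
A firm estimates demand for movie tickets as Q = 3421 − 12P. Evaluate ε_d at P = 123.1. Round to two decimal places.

At P = 123.1, Q = 1943.800.
dQ/dP = −12.
ε = (dQ/dP)(P/Q) = (-12)(123.1/1943.800).
|ε| < 1, so demand is inelastic at this price.

-0.76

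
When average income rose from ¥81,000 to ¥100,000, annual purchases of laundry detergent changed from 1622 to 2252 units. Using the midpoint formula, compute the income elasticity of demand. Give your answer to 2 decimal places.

1.55

ΔQ = 630, ΔI = 19000. Midpoints: Ī = 90,500, Q̄ = 1937.0.
ε_I = (ΔQ/ΔI)(Ī/Q̄) = (630/19000)(90500/1937.0).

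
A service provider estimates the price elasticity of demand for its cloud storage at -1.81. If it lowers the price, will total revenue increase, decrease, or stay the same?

increase

|ε| = 1.81 > 1, so demand is elastic. A price cut therefore raises total revenue.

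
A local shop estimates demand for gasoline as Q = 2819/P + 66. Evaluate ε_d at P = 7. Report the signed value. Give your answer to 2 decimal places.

-0.86

At P = 7, Q = 468.714.
dQ/dP = −2819/P² = -57.531.
ε = (dQ/dP)(P/Q) = (-57.531)(7/468.714).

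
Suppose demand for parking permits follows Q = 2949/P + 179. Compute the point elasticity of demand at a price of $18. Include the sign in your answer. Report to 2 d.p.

At P = 18, Q = 342.833.
dQ/dP = −2949/P² = -9.102.
ε = (dQ/dP)(P/Q) = (-9.102)(18/342.833).
|ε| < 1, so demand is inelastic at this price.

-0.48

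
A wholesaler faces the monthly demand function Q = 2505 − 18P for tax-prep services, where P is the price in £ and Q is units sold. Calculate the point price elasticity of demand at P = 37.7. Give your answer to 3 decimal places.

-0.372

At P = 37.7, Q = 1826.400.
dQ/dP = −18.
ε = (dQ/dP)(P/Q) = (-18)(37.7/1826.400).
|ε| < 1, so demand is inelastic at this price.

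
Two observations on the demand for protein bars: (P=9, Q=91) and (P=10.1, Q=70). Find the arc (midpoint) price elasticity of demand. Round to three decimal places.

ΔQ = 70 − 91 = -21; ΔP = 10.1 − 9 = 1.1.
Midpoints: P̄ = 9.55, Q̄ = 80.5.
ε = (ΔQ/ΔP)(P̄/Q̄) = (-21/1.1)(9.55/80.5).

-2.265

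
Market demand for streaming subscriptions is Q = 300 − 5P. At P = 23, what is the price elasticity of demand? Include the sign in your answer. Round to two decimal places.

-0.62

At P = 23, Q = 185.
dQ/dP = −5.
ε = (dQ/dP)(P/Q) = (-5)(23/185).
|ε| < 1, so demand is inelastic at this price.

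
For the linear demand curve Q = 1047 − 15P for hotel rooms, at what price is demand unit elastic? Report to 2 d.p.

34.90

For linear demand Q = a − bP, ε = −bP/(a − bP). |ε| = 1 when bP = a − bP, i.e. P = a/(2b).
P = 1047/(2·15) = 1047/30 = 34.9000.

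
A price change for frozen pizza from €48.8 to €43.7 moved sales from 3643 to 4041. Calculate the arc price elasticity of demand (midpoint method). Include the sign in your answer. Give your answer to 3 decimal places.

ΔQ = 4041 − 3643 = 398; ΔP = 43.7 − 48.8 = -5.1.
Midpoints: P̄ = 46.25, Q̄ = 3842.0.
ε = (ΔQ/ΔP)(P̄/Q̄) = (398/-5.1)(46.25/3842.0).

-0.939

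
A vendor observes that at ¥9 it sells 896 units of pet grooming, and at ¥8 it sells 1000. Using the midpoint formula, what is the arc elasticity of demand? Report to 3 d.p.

-0.932

ΔQ = 1000 − 896 = 104; ΔP = 8 − 9 = -1.
Midpoints: P̄ = 8.50, Q̄ = 948.0.
ε = (ΔQ/ΔP)(P̄/Q̄) = (104/-1)(8.50/948.0).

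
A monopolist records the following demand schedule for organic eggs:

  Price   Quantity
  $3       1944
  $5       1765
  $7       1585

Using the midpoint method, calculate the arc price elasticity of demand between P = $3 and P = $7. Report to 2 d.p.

At P = 3, Q = 1944; at P = 7, Q = 1585.
ΔQ = -359, ΔP = 4. Midpoints: P̄ = 5.00, Q̄ = 1764.5.
ε = (ΔQ/ΔP)(P̄/Q̄) = (-359/4)(5.00/1764.5).

-0.25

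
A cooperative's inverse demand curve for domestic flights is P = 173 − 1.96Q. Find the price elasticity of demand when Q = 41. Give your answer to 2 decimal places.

At Q = 41, P = 173 − 1.96(41) = 92.64.
dP/dQ = −1.96, so dQ/dP = 1/(−1.96) = -0.510.
ε = (dQ/dP)(P/Q) = (-0.510)(92.64/41).

-1.15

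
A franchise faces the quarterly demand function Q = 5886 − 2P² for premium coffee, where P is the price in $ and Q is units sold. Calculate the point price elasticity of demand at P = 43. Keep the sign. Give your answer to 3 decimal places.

At P = 43, Q = 2188.
dQ/dP = −4P = -172.
ε = (dQ/dP)(P/Q) = (-172)(43/2188).

-3.380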